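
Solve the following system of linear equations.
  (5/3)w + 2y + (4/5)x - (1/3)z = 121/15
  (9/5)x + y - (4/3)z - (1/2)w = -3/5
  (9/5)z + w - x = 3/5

Row-reduce:
R1 ← R1 / (4/5).
R2 ← R2 − 9/5·R1.
R3 ← R3 + 1·R1.
R2 ← R2 / (-7/2).
R1 ← R1 − 5/2·R2.
R3 ← R3 − 5/2·R2.
R3 ← R3 / (29/30).
R1 ← R1 + 5/6·R3.
R2 ← R2 − 1/6·R3.
Rank is 3 with 4 unknowns, leaving w free.

infinitely many solutions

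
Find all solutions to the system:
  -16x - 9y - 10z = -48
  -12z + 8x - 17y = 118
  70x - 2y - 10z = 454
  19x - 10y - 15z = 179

Row-reduce the augmented matrix:
R1 ← R1 / (-16).
R2 ← R2 − 8·R1.
R3 ← R3 − 70·R1.
R4 ← R4 − 19·R1.
R2 ← R2 / (-43/2).
R1 ← R1 − 9/16·R2.
R3 ← R3 + 331/8·R2.
R4 ← R4 + 331/16·R2.
R3 ← R3 / (-1809/86).
R1 ← R1 − 31/172·R3.
R2 ← R2 − 34/43·R3.
R4 ← R4 + 1809/172·R3.
R4 reduces to 0 = 0, so the extra equation is consistent.
Reading off the reduced rows gives x = 6, y = -2, z = -3.

x = 6, y = -2, z = -3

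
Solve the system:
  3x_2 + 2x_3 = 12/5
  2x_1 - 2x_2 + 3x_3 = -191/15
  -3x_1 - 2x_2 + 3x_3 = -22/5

Row-reduce the augmented matrix:
Swap R1 and R2.
R1 ← R1 / (2).
R3 ← R3 + 3·R1.
R2 ← R2 / (3).
R1 ← R1 + 1·R2.
R3 ← R3 + 5·R2.
R3 ← R3 / (65/6).
R1 ← R1 − 13/6·R3.
R2 ← R2 − 2/3·R3.
Reading off the reduced rows gives x_1 = -5/3, x_2 = 2, x_3 = -9/5.

x_1 = -5/3, x_2 = 2, x_3 = -9/5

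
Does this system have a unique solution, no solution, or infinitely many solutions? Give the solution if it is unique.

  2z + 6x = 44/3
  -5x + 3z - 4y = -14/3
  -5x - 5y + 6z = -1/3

x = 2, y = -1/3, z = 4/3

Row-reduce the augmented matrix:
R1 ← R1 / (6).
R2 ← R2 + 5·R1.
R3 ← R3 + 5·R1.
R2 ← R2 / (-4).
R3 ← R3 + 5·R2.
R3 ← R3 / (11/6).
R1 ← R1 − 1/3·R3.
R2 ← R2 + 7/6·R3.
Reading off the reduced rows gives x = 2, y = -1/3, z = 4/3.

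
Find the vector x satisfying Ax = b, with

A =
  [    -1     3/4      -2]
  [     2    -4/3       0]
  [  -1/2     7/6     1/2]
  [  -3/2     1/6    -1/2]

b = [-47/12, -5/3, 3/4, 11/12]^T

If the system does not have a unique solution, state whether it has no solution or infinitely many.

x_1 = -3/2, x_2 = -1, x_3 = 7/3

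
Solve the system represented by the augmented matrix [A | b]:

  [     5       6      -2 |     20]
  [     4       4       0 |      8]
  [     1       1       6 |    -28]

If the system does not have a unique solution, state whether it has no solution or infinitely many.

x_1 = 2, x_2 = 0, x_3 = -5

Row-reduce the augmented matrix:
R1 ← R1 / (5).
R2 ← R2 − 4·R1.
R3 ← R3 − 1·R1.
R2 ← R2 / (-4/5).
R1 ← R1 − 6/5·R2.
R3 ← R3 + 1/5·R2.
R3 ← R3 / (6).
R1 ← R1 − 2·R3.
R2 ← R2 + 2·R3.
Reading off the reduced rows gives x_1 = 2, x_2 = 0, x_3 = -5.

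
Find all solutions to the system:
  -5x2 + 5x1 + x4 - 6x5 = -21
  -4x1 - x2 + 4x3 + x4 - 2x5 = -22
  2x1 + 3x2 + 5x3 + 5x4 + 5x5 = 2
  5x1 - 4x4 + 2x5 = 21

Row-reduce:
R1 ← R1 / (5).
R2 ← R2 + 4·R1.
R3 ← R3 − 2·R1.
R4 ← R4 − 5·R1.
R2 ← R2 / (-5).
R1 ← R1 + 1·R2.
R3 ← R3 − 5·R2.
R4 ← R4 − 5·R2.
R3 ← R3 / (9).
R1 ← R1 + 4/5·R3.
R2 ← R2 + 4/5·R3.
R4 ← R4 − 4·R3.
R4 ← R4 / (-272/45).
R1 ← R1 − 92/225·R4.
R2 ← R2 − 47/225·R4.
R3 ← R3 − 32/45·R4.
Rank is 4 with 5 unknowns, leaving x5 free.

infinitely many solutions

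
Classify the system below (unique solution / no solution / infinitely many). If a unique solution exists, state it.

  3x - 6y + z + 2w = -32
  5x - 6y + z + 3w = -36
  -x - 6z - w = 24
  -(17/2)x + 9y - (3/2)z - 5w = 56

infinitely many solutions

Row-reduce:
R1 ← R1 / (3).
R2 ← R2 − 5·R1.
R3 ← R3 + 1·R1.
R4 ← R4 + 17/2·R1.
R2 ← R2 / (4).
R1 ← R1 + 2·R2.
R3 ← R3 + 2·R2.
R4 ← R4 + 8·R2.
R3 ← R3 / (-6).
R2 ← R2 + 1/6·R3.
Rank is 3 with 4 unknowns, leaving w free.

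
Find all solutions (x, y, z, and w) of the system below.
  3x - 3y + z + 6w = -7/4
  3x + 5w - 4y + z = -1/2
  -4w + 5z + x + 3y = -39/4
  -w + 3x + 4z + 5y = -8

x = 5/4, y = -1/2, z = -5/2, w = -3/4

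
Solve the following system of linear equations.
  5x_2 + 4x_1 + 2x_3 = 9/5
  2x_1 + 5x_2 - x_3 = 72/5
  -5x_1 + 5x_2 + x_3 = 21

x_1 = -9/5, x_2 = 3, x_3 = -3

Row-reduce the augmented matrix:
R1 ← R1 / (4).
R2 ← R2 − 2·R1.
R3 ← R3 + 5·R1.
R2 ← R2 / (5/2).
R1 ← R1 − 5/4·R2.
R3 ← R3 − 45/4·R2.
R3 ← R3 / (25/2).
R1 ← R1 − 3/2·R3.
R2 ← R2 + 4/5·R3.
Reading off the reduced rows gives x_1 = -9/5, x_2 = 3, x_3 = -3.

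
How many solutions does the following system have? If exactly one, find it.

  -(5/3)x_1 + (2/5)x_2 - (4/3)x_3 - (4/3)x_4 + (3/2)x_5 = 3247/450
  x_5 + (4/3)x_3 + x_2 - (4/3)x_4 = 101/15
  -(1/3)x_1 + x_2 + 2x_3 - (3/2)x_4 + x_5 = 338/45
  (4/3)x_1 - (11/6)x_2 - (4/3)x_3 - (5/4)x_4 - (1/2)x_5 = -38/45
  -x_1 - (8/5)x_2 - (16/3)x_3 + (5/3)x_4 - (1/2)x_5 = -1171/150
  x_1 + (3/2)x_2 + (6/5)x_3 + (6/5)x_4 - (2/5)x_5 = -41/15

x_1 = -1/3, x_2 = 2/5, x_3 = 1/2, x_4 = -2, x_5 = 3

Row-reduce the augmented matrix:
R1 ← R1 / (-5/3).
R3 ← R3 + 1/3·R1.
R4 ← R4 − 4/3·R1.
R5 ← R5 + 1·R1.
R6 ← R6 − 1·R1.
R1 ← R1 + 6/25·R2.
R3 ← R3 − 23/25·R2.
R4 ← R4 + 227/150·R2.
R5 ← R5 + 46/25·R2.
R6 ← R6 − 87/50·R2.
R3 ← R3 / (26/25).
R1 ← R1 − 28/25·R3.
R2 ← R2 − 4/3·R3.
R4 ← R4 + 86/225·R3.
R5 ← R5 + 52/25·R3.
R6 ← R6 + 48/25·R3.
R4 ← R4 / (-6089/1404).
R1 ← R1 − 19/39·R4.
R2 ← R2 + 155/117·R4.
R3 ← R3 + 1/156·R4.
R6 ← R6 − 176/65·R4.
Swap R5 and R6.
R5 ← R5 / (-9583/30445).
R1 ← R1 + 2235/12178·R5.
R2 ← R2 − 3840/6089·R5.
R3 ← R3 + 5229/24356·R5.
R4 ← R4 + 2994/6089·R5.
R6 reduces to 0 = 0, so the extra equation is consistent.
Reading off the reduced rows gives x_1 = -1/3, x_2 = 2/5, x_3 = 1/2, x_4 = -2, x_5 = 3.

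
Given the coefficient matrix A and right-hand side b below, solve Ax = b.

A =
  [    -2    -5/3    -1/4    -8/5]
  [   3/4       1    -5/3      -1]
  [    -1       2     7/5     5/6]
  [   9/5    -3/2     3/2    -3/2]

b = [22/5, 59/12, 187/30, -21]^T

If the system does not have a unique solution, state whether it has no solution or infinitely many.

Row-reduce the augmented matrix:
R1 ← R1 / (-2).
R2 ← R2 − 3/4·R1.
R3 ← R3 + 1·R1.
R4 ← R4 − 9/5·R1.
R2 ← R2 / (3/8).
R1 ← R1 − 5/6·R2.
R3 ← R3 − 17/6·R2.
R4 ← R4 + 3·R2.
R3 ← R3 / (4003/270).
R1 ← R1 − 109/27·R3.
R2 ← R2 + 169/36·R3.
R4 ← R4 + 1537/120·R3.
R4 ← R4 / (-3110469/800600).
R1 ← R1 − 37171/60045·R4.
R2 ← R2 − 6269/80060·R4.
R3 ← R3 − 3705/4003·R4.
Reading off the reduced rows gives x_1 = -5, x_2 = 3, x_3 = -4, x_4 = 1.

x_1 = -5, x_2 = 3, x_3 = -4, x_4 = 1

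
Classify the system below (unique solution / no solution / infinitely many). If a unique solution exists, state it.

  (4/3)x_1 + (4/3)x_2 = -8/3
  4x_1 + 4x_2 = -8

Row-reduce:
R1 ← R1 / (4/3).
R2 ← R2 − 4·R1.
Rank is 1 with 2 unknowns, leaving x_2 free.

infinitely many solutions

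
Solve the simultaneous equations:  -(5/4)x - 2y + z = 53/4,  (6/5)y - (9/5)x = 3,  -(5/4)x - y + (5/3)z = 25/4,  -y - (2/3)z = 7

x = -5, y = -5, z = -3

Row-reduce the augmented matrix:
R1 ← R1 / (-5/4).
R2 ← R2 + 9/5·R1.
R3 ← R3 + 5/4·R1.
R2 ← R2 / (102/25).
R1 ← R1 − 8/5·R2.
R3 ← R3 − 1·R2.
R4 ← R4 + 1·R2.
R3 ← R3 / (52/51).
R1 ← R1 + 4/17·R3.
R2 ← R2 + 6/17·R3.
R4 ← R4 + 52/51·R3.
R4 reduces to 0 = 0, so the extra equation is consistent.
Reading off the reduced rows gives x = -5, y = -5, z = -3.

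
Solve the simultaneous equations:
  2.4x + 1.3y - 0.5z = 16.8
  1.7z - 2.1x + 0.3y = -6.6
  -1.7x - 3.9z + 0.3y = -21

x = 6, y = 3, z = 3

Row-reduce the augmented matrix:
R1 ← R1 / (12/5).
R2 ← R2 + 21/10·R1.
R3 ← R3 + 17/10·R1.
R2 ← R2 / (23/16).
R1 ← R1 − 13/24·R2.
R3 ← R3 − 293/240·R2.
R3 ← R3 / (-9188/1725).
R1 ← R1 + 236/345·R3.
R2 ← R2 − 101/115·R3.
Reading off the reduced rows gives x = 6, y = 3, z = 3.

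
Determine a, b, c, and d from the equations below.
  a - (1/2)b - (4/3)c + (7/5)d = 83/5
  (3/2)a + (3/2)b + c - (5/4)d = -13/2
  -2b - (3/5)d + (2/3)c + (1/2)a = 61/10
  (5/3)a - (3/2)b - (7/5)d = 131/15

Row-reduce the augmented matrix:
R2 ← R2 − 3/2·R1.
R3 ← R3 − 1/2·R1.
R4 ← R4 − 5/3·R1.
R2 ← R2 / (9/4).
R1 ← R1 + 1/2·R2.
R3 ← R3 + 7/4·R2.
R4 ← R4 + 2/3·R2.
R3 ← R3 / (11/3).
R1 ← R1 + 2/3·R3.
R2 ← R2 − 4/3·R3.
R4 ← R4 − 28/9·R3.
R4 ← R4 / (-233/165).
R1 ← R1 + 3/55·R4.
R2 ← R2 + 34/495·R4.
R3 ← R3 + 703/660·R4.
Reading off the reduced rows gives a = 5, b = -4, c = -3, d = 4.

a = 5, b = -4, c = -3, d = 4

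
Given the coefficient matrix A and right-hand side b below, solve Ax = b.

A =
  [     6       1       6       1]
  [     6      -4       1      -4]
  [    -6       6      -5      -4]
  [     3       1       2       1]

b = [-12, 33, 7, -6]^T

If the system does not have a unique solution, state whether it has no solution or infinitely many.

x_1 = 2, x_2 = -2, x_3 = -3, x_4 = -4

Row-reduce the augmented matrix:
R1 ← R1 / (6).
R2 ← R2 − 6·R1.
R3 ← R3 + 6·R1.
R4 ← R4 − 3·R1.
R2 ← R2 / (-5).
R1 ← R1 − 1/6·R2.
R3 ← R3 − 7·R2.
R4 ← R4 − 1/2·R2.
R3 ← R3 / (-6).
R1 ← R1 − 5/6·R3.
R2 ← R2 − 1·R3.
R4 ← R4 + 3/2·R3.
R4 ← R4 / (5/2).
R1 ← R1 + 25/18·R4.
R2 ← R2 + 2/3·R4.
R3 ← R3 − 5/3·R4.
Reading off the reduced rows gives x_1 = 2, x_2 = -2, x_3 = -3, x_4 = -4.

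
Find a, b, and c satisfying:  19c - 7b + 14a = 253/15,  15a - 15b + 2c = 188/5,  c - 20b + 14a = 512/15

Row-reduce the augmented matrix:
R1 ← R1 / (14).
R2 ← R2 − 15·R1.
R3 ← R3 − 14·R1.
R2 ← R2 / (-15/2).
R1 ← R1 + 1/2·R2.
R3 ← R3 + 13·R2.
R3 ← R3 / (1451/105).
R1 ← R1 − 271/105·R3.
R2 ← R2 − 257/105·R3.
Reading off the reduced rows gives a = 3, b = 1/3, c = -6/5.

a = 3, b = 1/3, c = -6/5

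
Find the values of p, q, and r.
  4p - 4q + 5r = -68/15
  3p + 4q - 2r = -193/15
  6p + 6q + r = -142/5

p = -9/5, q = -8/3, r = -8/5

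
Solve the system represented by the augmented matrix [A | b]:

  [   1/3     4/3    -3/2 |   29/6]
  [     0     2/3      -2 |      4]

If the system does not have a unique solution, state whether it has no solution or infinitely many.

infinitely many solutions

Row-reduce:
R1 ← R1 / (1/3).
R2 ← R2 / (2/3).
R1 ← R1 − 4·R2.
Rank is 2 with 3 unknowns, leaving x_3 free.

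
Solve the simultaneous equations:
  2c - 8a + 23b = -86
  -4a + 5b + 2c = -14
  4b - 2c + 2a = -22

Row-reduce:
R1 ← R1 / (-8).
R2 ← R2 + 4·R1.
R3 ← R3 − 2·R1.
R2 ← R2 / (-13/2).
R1 ← R1 + 23/8·R2.
R3 ← R3 − 39/4·R2.
Rank is 2 with 3 unknowns, leaving c free.

infinitely many solutions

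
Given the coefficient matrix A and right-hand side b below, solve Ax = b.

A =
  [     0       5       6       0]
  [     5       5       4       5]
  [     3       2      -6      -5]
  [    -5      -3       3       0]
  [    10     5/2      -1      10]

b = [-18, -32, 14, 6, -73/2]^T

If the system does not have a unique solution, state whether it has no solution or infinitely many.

Row-reduce:
Swap R1 and R2.
R1 ← R1 / (5).
R3 ← R3 − 3·R1.
R4 ← R4 + 5·R1.
R5 ← R5 − 10·R1.
R2 ← R2 / (5).
R1 ← R1 − 1·R2.
R3 ← R3 + 1·R2.
R4 ← R4 − 2·R2.
R5 ← R5 + 15/2·R2.
R3 ← R3 / (-36/5).
R1 ← R1 + 2/5·R3.
R2 ← R2 − 6/5·R3.
R4 ← R4 − 23/5·R3.
R4 ← R4 / (-1/9).
R1 ← R1 − 13/9·R4.
R2 ← R2 + 4/3·R4.
R3 ← R3 − 10/9·R4.
Row 5 reduces to 0 = 1/2, a contradiction. The system is inconsistent.

no solution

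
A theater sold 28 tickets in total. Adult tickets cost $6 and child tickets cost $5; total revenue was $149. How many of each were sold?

adult tickets: 9, child tickets: 19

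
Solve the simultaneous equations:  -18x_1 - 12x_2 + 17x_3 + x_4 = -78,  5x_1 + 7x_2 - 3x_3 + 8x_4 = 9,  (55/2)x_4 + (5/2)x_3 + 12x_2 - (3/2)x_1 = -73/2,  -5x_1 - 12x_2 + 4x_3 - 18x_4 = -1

no solution

Row-reduce:
R1 ← R1 / (-18).
R2 ← R2 − 5·R1.
R3 ← R3 + 3/2·R1.
R4 ← R4 + 5·R1.
R2 ← R2 / (11/3).
R1 ← R1 − 2/3·R2.
R3 ← R3 − 13·R2.
R4 ← R4 + 26/3·R2.
R3 ← R3 / (-221/44).
R1 ← R1 + 83/66·R3.
R2 ← R2 − 31/66·R3.
R4 ← R4 − 221/66·R3.
Row 4 reduces to 0 = 2/3, a contradiction. The system is inconsistent.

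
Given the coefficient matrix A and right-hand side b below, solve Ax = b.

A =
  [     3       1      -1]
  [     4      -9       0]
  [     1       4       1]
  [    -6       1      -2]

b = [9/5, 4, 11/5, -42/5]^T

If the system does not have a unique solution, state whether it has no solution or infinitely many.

x_1 = 1, x_2 = 0, x_3 = 6/5

Row-reduce the augmented matrix:
R1 ← R1 / (3).
R2 ← R2 − 4·R1.
R3 ← R3 − 1·R1.
R4 ← R4 + 6·R1.
R2 ← R2 / (-31/3).
R1 ← R1 − 1/3·R2.
R3 ← R3 − 11/3·R2.
R4 ← R4 − 3·R2.
R3 ← R3 / (56/31).
R1 ← R1 + 9/31·R3.
R2 ← R2 + 4/31·R3.
R4 ← R4 + 112/31·R3.
R4 reduces to 0 = 0, so the extra equation is consistent.
Reading off the reduced rows gives x_1 = 1, x_2 = 0, x_3 = 6/5.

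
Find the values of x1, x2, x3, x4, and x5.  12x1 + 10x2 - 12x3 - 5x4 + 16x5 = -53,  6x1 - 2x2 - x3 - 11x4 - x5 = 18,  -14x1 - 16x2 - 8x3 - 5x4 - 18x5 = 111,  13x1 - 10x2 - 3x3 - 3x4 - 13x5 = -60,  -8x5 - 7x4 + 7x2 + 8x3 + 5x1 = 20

Row-reduce the augmented matrix:
R1 ← R1 / (12).
R2 ← R2 − 6·R1.
R3 ← R3 + 14·R1.
R4 ← R4 − 13·R1.
R5 ← R5 − 5·R1.
R2 ← R2 / (-7).
R1 ← R1 − 5/6·R2.
R3 ← R3 + 13/3·R2.
R4 ← R4 + 125/6·R2.
R5 ← R5 − 17/6·R2.
R3 ← R3 / (-527/21).
R1 ← R1 + 17/42·R3.
R2 ← R2 + 5/7·R3.
R4 ← R4 + 205/42·R3.
R5 ← R5 − 631/42·R3.
R4 ← R4 / (30353/1054).
R1 ← R1 + 83/62·R4.
R2 ← R2 − 1447/1054·R4.
R3 ← R3 − 117/527·R4.
R5 ← R5 + 6162/527·R4.
R5 ← R5 / (-501067/30353).
R1 ← R1 + 1822/30353·R5.
R2 ← R2 − 40525/30353·R5.
R3 ← R3 + 6431/30353·R5.
R4 ← R4 + 5018/30353·R5.
Reading off the reduced rows gives x1 = -6, x2 = 1, x3 = 0, x4 = -5, x5 = -1.

x1 = -6, x2 = 1, x3 = 0, x4 = -5, x5 = -1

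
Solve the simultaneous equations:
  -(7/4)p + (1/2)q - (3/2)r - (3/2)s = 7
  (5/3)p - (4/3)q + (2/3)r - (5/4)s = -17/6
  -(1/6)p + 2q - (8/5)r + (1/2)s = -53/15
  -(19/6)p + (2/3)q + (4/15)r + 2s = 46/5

infinitely many solutions

Row-reduce:
R1 ← R1 / (-7/4).
R2 ← R2 − 5/3·R1.
R3 ← R3 + 1/6·R1.
R4 ← R4 + 19/6·R1.
R2 ← R2 / (-6/7).
R1 ← R1 + 2/7·R2.
R3 ← R3 − 41/21·R2.
R4 ← R4 + 5/21·R2.
R3 ← R3 / (-431/135).
R1 ← R1 − 10/9·R3.
R2 ← R2 − 8/9·R3.
R4 ← R4 − 431/135·R3.
Rank is 3 with 4 unknowns, leaving s free.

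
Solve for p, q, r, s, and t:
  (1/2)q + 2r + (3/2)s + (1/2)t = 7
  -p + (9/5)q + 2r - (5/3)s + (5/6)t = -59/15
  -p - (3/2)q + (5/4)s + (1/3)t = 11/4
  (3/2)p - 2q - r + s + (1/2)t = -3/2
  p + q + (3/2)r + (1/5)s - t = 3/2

p = -1, q = 3, r = -1, s = 5, t = 0

Row-reduce the augmented matrix:
Swap R1 and R2.
R1 ← R1 / (-1).
R3 ← R3 + 1·R1.
R4 ← R4 − 3/2·R1.
R5 ← R5 − 1·R1.
R2 ← R2 / (1/2).
R1 ← R1 + 9/5·R2.
R3 ← R3 + 33/10·R2.
R4 ← R4 − 7/10·R2.
R5 ← R5 − 14/5·R2.
R3 ← R3 / (56/5).
R1 ← R1 − 26/5·R3.
R2 ← R2 − 4·R3.
R4 ← R4 + 4/5·R3.
R5 ← R5 + 77/10·R3.
R4 ← R4 / (-451/168).
R1 ← R1 − 125/112·R4.
R2 ← R2 + 265/168·R4.
R3 ← R3 − 769/672·R4.
R5 ← R5 + 1013/960·R4.
R5 ← R5 / (-66373/43296).
R1 ← R1 − 2017/10824·R5.
R2 ← R2 + 1325/1804·R5.
R3 ← R3 − 5649/7216·R5.
R4 ← R4 + 210/451·R5.
Reading off the reduced rows gives p = -1, q = 3, r = -1, s = 5, t = 0.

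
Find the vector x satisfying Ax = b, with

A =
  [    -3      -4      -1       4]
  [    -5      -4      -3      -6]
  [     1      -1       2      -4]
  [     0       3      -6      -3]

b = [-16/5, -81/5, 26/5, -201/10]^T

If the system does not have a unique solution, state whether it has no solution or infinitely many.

Row-reduce the augmented matrix:
R1 ← R1 / (-3).
R2 ← R2 + 5·R1.
R3 ← R3 − 1·R1.
R2 ← R2 / (8/3).
R1 ← R1 − 4/3·R2.
R3 ← R3 + 7/3·R2.
R4 ← R4 − 3·R2.
R3 ← R3 / (1/2).
R1 ← R1 − 1·R3.
R2 ← R2 + 1/2·R3.
R4 ← R4 + 9/2·R3.
R4 ← R4 / (-225/2).
R1 ← R1 − 65/2·R4.
R2 ← R2 + 37/2·R4.
R3 ← R3 + 55/2·R4.
Reading off the reduced rows gives x_1 = 1, x_2 = -1/5, x_3 = 3, x_4 = 1/2.

x_1 = 1, x_2 = -1/5, x_3 = 3, x_4 = 1/2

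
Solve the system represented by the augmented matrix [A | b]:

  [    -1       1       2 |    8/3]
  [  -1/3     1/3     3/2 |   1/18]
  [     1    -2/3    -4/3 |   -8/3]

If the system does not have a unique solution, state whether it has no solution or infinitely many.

Row-reduce the augmented matrix:
R1 ← R1 / (-1).
R2 ← R2 + 1/3·R1.
R3 ← R3 − 1·R1.
Swap R2 and R3.
R2 ← R2 / (1/3).
R1 ← R1 + 1·R2.
R3 ← R3 / (5/6).
R2 ← R2 − 2·R3.
Reading off the reduced rows gives x_1 = -8/3, x_2 = 2, x_3 = -1.

x_1 = -8/3, x_2 = 2, x_3 = -1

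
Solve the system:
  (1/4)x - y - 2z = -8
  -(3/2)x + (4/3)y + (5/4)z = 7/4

infinitely many solutions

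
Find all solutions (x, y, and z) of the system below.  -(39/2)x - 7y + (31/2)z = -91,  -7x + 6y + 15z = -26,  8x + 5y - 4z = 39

Row-reduce:
R1 ← R1 / (-39/2).
R2 ← R2 + 7·R1.
R3 ← R3 − 8·R1.
R2 ← R2 / (332/39).
R1 ← R1 − 14/39·R2.
R3 ← R3 − 83/39·R2.
Rank is 2 with 3 unknowns, leaving z free.

infinitely many solutions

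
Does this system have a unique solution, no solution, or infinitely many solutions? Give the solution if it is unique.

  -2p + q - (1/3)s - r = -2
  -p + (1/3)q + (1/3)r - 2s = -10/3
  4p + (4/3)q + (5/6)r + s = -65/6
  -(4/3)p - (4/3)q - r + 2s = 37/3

no solution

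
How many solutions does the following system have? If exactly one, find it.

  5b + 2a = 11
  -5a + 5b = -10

a = 3, b = 1

Row-reduce the augmented matrix:
R1 ← R1 / (2).
R2 ← R2 + 5·R1.
R2 ← R2 / (35/2).
R1 ← R1 − 5/2·R2.
Reading off the reduced rows gives a = 3, b = 1.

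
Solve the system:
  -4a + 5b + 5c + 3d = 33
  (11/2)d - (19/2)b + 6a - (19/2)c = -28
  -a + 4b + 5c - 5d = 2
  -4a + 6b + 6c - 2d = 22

no solution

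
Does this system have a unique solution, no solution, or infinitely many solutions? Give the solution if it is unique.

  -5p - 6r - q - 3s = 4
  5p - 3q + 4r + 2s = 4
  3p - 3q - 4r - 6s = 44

infinitely many solutions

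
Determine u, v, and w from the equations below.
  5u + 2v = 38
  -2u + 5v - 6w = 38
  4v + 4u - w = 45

Row-reduce the augmented matrix:
R1 ← R1 / (5).
R2 ← R2 + 2·R1.
R3 ← R3 − 4·R1.
R2 ← R2 / (29/5).
R1 ← R1 − 2/5·R2.
R3 ← R3 − 12/5·R2.
R3 ← R3 / (43/29).
R1 ← R1 − 12/29·R3.
R2 ← R2 + 30/29·R3.
Reading off the reduced rows gives u = 6, v = 4, w = -5.

u = 6, v = 4, w = -5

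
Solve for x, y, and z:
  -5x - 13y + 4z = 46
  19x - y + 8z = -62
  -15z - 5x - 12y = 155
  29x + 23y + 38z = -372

x = -1, y = -5, z = -6

Row-reduce the augmented matrix:
R1 ← R1 / (-5).
R2 ← R2 − 19·R1.
R3 ← R3 + 5·R1.
R4 ← R4 − 29·R1.
R2 ← R2 / (-252/5).
R1 ← R1 − 13/5·R2.
R3 ← R3 − 1·R2.
R4 ← R4 + 262/5·R2.
R3 ← R3 / (-1168/63).
R1 ← R1 − 25/63·R3.
R2 ← R2 + 29/63·R3.
R4 ← R4 − 2336/63·R3.
R4 reduces to 0 = 0, so the extra equation is consistent.
Reading off the reduced rows gives x = -1, y = -5, z = -6.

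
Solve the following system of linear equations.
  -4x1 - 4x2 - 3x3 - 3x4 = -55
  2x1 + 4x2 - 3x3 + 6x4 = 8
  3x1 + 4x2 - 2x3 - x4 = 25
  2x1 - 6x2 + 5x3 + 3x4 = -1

x1 = 4, x2 = 6, x3 = 6, x4 = -1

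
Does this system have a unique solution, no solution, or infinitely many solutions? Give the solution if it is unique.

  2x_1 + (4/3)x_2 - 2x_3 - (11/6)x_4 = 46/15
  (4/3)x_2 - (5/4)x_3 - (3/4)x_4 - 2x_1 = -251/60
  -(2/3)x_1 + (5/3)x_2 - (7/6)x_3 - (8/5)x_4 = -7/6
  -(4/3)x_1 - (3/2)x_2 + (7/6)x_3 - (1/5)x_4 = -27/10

x_1 = 2, x_2 = 4/5, x_3 = 1, x_4 = 0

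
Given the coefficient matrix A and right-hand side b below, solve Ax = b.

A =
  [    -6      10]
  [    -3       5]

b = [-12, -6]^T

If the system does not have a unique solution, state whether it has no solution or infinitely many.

infinitely many solutions

Row-reduce:
R1 ← R1 / (-6).
R2 ← R2 + 3·R1.
Rank is 1 with 2 unknowns, leaving x_2 free.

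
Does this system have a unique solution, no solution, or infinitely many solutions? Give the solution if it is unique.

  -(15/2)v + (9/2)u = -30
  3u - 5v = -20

Row-reduce:
R1 ← R1 / (9/2).
R2 ← R2 − 3·R1.
Rank is 1 with 2 unknowns, leaving v free.

infinitely many solutions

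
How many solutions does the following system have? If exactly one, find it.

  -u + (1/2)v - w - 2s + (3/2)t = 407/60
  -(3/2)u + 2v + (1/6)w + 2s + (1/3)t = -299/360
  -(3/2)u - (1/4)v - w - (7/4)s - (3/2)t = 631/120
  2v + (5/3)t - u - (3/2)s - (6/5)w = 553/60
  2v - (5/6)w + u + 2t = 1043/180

u = 1/4, v = 2, w = -7/3, s = -2, t = -1/5

Row-reduce the augmented matrix:
R1 ← R1 / (-1).
R2 ← R2 + 3/2·R1.
R3 ← R3 + 3/2·R1.
R4 ← R4 + 1·R1.
R5 ← R5 − 1·R1.
R2 ← R2 / (5/4).
R1 ← R1 + 1/2·R2.
R3 ← R3 + 1·R2.
R4 ← R4 − 3/2·R2.
R5 ← R5 − 5/2·R2.
R3 ← R3 / (11/6).
R1 ← R1 − 5/3·R3.
R2 ← R2 − 4/3·R3.
R4 ← R4 + 11/5·R3.
R5 ← R5 + 31/6·R3.
R4 ← R4 / (4/5).
R1 ← R1 + 17/22·R4.
R2 ← R2 − 2/11·R4.
R3 ← R3 − 63/22·R4.
R5 ← R5 − 123/44·R4.
R5 ← R5 / (31567/5280).
R1 ← R1 + 3181/2640·R5.
R2 ← R2 − 421/132·R5.
R3 ← R3 − 1933/176·R5.
R4 ← R4 + 581/120·R5.
Reading off the reduced rows gives u = 1/4, v = 2, w = -7/3, s = -2, t = -1/5.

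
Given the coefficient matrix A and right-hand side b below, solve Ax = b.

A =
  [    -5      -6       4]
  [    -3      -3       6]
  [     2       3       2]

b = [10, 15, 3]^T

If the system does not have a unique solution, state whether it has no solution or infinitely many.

no solution

Row-reduce:
R1 ← R1 / (-5).
R2 ← R2 + 3·R1.
R3 ← R3 − 2·R1.
R2 ← R2 / (3/5).
R1 ← R1 − 6/5·R2.
R3 ← R3 − 3/5·R2.
Row 3 reduces to 0 = -2, a contradiction. The system is inconsistent.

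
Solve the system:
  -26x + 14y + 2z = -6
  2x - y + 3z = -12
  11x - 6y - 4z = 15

infinitely many solutions

Row-reduce:
R1 ← R1 / (-26).
R2 ← R2 − 2·R1.
R3 ← R3 − 11·R1.
R2 ← R2 / (1/13).
R1 ← R1 + 7/13·R2.
R3 ← R3 + 1/13·R2.
Rank is 2 with 3 unknowns, leaving z free.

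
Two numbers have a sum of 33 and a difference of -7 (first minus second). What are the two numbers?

Let x = first number, y = second number.
  x + y = 33
  x - y = -7
Row-reduce the augmented matrix:
R2 ← R2 − 1·R1.
R2 ← R2 / (-2).
R1 ← R1 − 1·R2.
Reading off the reduced rows gives x = 13, y = 20.

first number: 13, second number: 20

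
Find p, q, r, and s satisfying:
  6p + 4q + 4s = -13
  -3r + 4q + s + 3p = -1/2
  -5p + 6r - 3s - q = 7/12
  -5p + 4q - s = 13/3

Row-reduce the augmented matrix:
R1 ← R1 / (6).
R2 ← R2 − 3·R1.
R3 ← R3 + 5·R1.
R4 ← R4 + 5·R1.
R2 ← R2 / (2).
R1 ← R1 − 2/3·R2.
R3 ← R3 − 7/3·R2.
R4 ← R4 − 22/3·R2.
R3 ← R3 / (19/2).
R1 ← R1 − 1·R3.
R2 ← R2 + 3/2·R3.
R4 ← R4 − 11·R3.
R4 ← R4 / (81/19).
R1 ← R1 − 16/19·R4.
R2 ← R2 + 5/19·R4.
R3 ← R3 − 3/19·R4.
Reading off the reduced rows gives p = -2/3, q = -1/4, r = -3/2, s = -2.

p = -2/3, q = -1/4, r = -3/2, s = -2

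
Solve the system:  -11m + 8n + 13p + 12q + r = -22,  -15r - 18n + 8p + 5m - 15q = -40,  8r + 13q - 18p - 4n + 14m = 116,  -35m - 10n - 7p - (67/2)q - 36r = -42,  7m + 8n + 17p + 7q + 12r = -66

Row-reduce:
R1 ← R1 / (-11).
R2 ← R2 − 5·R1.
R3 ← R3 − 14·R1.
R4 ← R4 + 35·R1.
R5 ← R5 − 7·R1.
R2 ← R2 / (-158/11).
R1 ← R1 + 8/11·R2.
R3 ← R3 − 68/11·R2.
R4 ← R4 + 390/11·R2.
R5 ← R5 − 144/11·R2.
R3 ← R3 / (358/79).
R1 ← R1 + 149/79·R3.
R2 ← R2 + 153/158·R3.
R4 ← R4 + 6533/79·R3.
R5 ← R5 − 2998/79·R3.
R4 ← R4 / (70320/179).
R1 ← R1 − 3383/358·R4.
R2 ← R2 − 4173/716·R4.
R3 ← R3 − 1909/358·R4.
R5 ← R5 + 35160/179·R4.
Rank is 4 with 5 unknowns, leaving r free.

infinitely many solutions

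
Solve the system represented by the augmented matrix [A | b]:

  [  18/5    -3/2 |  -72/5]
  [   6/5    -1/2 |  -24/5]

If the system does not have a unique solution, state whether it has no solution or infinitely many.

infinitely many solutions

Row-reduce:
R1 ← R1 / (18/5).
R2 ← R2 − 6/5·R1.
Rank is 1 with 2 unknowns, leaving x_2 free.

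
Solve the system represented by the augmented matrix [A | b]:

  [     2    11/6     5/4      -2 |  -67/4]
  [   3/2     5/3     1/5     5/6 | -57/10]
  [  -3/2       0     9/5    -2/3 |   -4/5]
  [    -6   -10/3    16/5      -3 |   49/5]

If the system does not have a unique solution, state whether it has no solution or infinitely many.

infinitely many solutions

Row-reduce:
R1 ← R1 / (2).
R2 ← R2 − 3/2·R1.
R3 ← R3 + 3/2·R1.
R4 ← R4 + 6·R1.
R2 ← R2 / (7/24).
R1 ← R1 − 11/12·R2.
R3 ← R3 − 11/8·R2.
R4 ← R4 − 13/6·R2.
R3 ← R3 / (87/14).
R1 ← R1 − 103/35·R3.
R2 ← R2 + 177/70·R3.
R4 ← R4 − 87/7·R3.
Rank is 3 with 4 unknowns, leaving x_4 free.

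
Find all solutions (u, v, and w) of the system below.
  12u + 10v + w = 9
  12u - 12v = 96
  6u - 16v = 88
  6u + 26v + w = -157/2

no solution

Row-reduce:
R1 ← R1 / (12).
R2 ← R2 − 12·R1.
R3 ← R3 − 6·R1.
R4 ← R4 − 6·R1.
R2 ← R2 / (-22).
R1 ← R1 − 5/6·R2.
R3 ← R3 + 21·R2.
R4 ← R4 − 21·R2.
R3 ← R3 / (5/11).
R1 ← R1 − 1/22·R3.
R2 ← R2 − 1/22·R3.
R4 ← R4 + 5/11·R3.
Row 4 reduces to 0 = 1/2, a contradiction. The system is inconsistent.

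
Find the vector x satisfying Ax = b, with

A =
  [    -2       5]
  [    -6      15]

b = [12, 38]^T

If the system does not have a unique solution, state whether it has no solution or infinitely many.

Row-reduce:
R1 ← R1 / (-2).
R2 ← R2 + 6·R1.
Row 2 reduces to 0 = 2, a contradiction. The system is inconsistent.

no solution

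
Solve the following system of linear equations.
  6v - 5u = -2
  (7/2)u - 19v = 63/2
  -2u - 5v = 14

Row-reduce:
R1 ← R1 / (-5).
R2 ← R2 − 7/2·R1.
R3 ← R3 + 2·R1.
R2 ← R2 / (-74/5).
R1 ← R1 + 6/5·R2.
R3 ← R3 + 37/5·R2.
Row 3 reduces to 0 = -1/4, a contradiction. The system is inconsistent.

no solution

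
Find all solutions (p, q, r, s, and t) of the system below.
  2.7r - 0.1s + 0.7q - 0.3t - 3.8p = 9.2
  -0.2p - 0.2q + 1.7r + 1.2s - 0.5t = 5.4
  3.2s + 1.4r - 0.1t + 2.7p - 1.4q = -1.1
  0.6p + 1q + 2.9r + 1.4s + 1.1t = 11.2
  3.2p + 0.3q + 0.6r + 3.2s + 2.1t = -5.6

p = 2, q = 3, r = 5, s = -3, t = -3

Row-reduce the augmented matrix:
R1 ← R1 / (-19/5).
R2 ← R2 + 1/5·R1.
R3 ← R3 − 27/10·R1.
R4 ← R4 − 3/5·R1.
R5 ← R5 − 16/5·R1.
R2 ← R2 / (-9/38).
R1 ← R1 + 7/38·R2.
R3 ← R3 + 343/380·R2.
R4 ← R4 − 211/190·R2.
R5 ← R5 − 169/190·R2.
R3 ← R3 / (-2357/900).
R1 ← R1 + 173/90·R3.
R2 ← R2 + 296/45·R3.
R4 ← R4 − 2392/225·R3.
R5 ← R5 − 1963/225·R3.
R4 ← R4 / (2571/2357).
R1 ← R1 − 386/2357·R4.
R2 ← R2 + 3325/2357·R4.
R3 ← R3 − 1318/2357·R4.
R5 ← R5 − 65139/23570·R4.
R5 ← R5 / (-64619/8570).
R1 ← R1 + 1217/857·R5.
R2 ← R2 − 3998/857·R5.
R3 ← R3 + 2699/857·R5.
R4 ← R4 − 3930/857·R5.
Reading off the reduced rows gives p = 2, q = 3, r = 5, s = -3, t = -3.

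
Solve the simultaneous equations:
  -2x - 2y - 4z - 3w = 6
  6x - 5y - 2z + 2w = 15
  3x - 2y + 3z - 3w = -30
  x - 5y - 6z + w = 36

Row-reduce the augmented matrix:
R1 ← R1 / (-2).
R2 ← R2 − 6·R1.
R3 ← R3 − 3·R1.
R4 ← R4 − 1·R1.
R2 ← R2 / (-11).
R1 ← R1 − 1·R2.
R3 ← R3 + 5·R2.
R4 ← R4 + 6·R2.
R3 ← R3 / (37/11).
R1 ← R1 − 8/11·R3.
R2 ← R2 − 14/11·R3.
R4 ← R4 + 4/11·R3.
R4 ← R4 / (211/74).
R1 ← R1 − 133/74·R4.
R2 ← R2 − 84/37·R4.
R3 ← R3 + 95/74·R4.
Reading off the reduced rows gives x = -3, y = -3, z = -3, w = 6.

x = -3, y = -3, z = -3, w = 6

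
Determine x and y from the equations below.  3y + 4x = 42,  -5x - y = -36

From equation 2: y = 36 − 5·x.
Substitute into equation 1 and solve: x = 6.
Then y = 6.

x = 6, y = 6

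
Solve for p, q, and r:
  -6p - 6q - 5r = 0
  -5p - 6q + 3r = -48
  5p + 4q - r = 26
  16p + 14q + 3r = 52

Row-reduce the augmented matrix:
R1 ← R1 / (-6).
R2 ← R2 + 5·R1.
R3 ← R3 − 5·R1.
R4 ← R4 − 16·R1.
R2 ← R2 / (-1).
R1 ← R1 − 1·R2.
R3 ← R3 + 1·R2.
R4 ← R4 + 2·R2.
R3 ← R3 / (-37/3).
R1 ← R1 − 8·R3.
R2 ← R2 + 43/6·R3.
R4 ← R4 + 74/3·R3.
R4 reduces to 0 = 0, so the extra equation is consistent.
Reading off the reduced rows gives p = 0, q = 5, r = -6.

p = 0, q = 5, r = -6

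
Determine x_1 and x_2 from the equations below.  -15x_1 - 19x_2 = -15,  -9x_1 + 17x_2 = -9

Row-reduce the augmented matrix:
R1 ← R1 / (-15).
R2 ← R2 + 9·R1.
R2 ← R2 / (142/5).
R1 ← R1 − 19/15·R2.
Reading off the reduced rows gives x_1 = 1, x_2 = 0.

x_1 = 1, x_2 = 0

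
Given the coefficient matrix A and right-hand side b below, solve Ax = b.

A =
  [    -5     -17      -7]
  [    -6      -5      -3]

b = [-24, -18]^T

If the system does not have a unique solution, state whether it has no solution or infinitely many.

Row-reduce:
R1 ← R1 / (-5).
R2 ← R2 + 6·R1.
R2 ← R2 / (77/5).
R1 ← R1 − 17/5·R2.
Rank is 2 with 3 unknowns, leaving x_3 free.

infinitely many solutions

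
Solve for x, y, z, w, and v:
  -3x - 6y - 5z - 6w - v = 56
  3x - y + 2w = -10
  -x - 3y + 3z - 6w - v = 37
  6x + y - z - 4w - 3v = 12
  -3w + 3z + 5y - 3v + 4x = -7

x = -1, y = -3, z = -1, w = -5, v = 0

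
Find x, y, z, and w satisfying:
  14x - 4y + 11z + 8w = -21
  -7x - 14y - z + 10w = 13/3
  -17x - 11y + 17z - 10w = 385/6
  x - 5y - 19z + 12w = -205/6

Row-reduce the augmented matrix:
R1 ← R1 / (14).
R2 ← R2 + 7·R1.
R3 ← R3 + 17·R1.
R4 ← R4 − 1·R1.
R2 ← R2 / (-16).
R1 ← R1 + 2/7·R2.
R3 ← R3 + 111/7·R2.
R4 ← R4 + 33/7·R2.
R3 ← R3 / (5801/224).
R1 ← R1 − 79/112·R3.
R2 ← R2 + 9/32·R3.
R4 ← R4 + 4729/224·R3.
R4 ← R4 / (-24598/5801).
R1 ← R1 − 4102/5801·R4.
R2 ← R2 + 5968/5801·R4.
R3 ← R3 + 3172/5801·R4.
Reading off the reduced rows gives x = -5/3, y = -1/2, z = 1, w = -4/3.

x = -5/3, y = -1/2, z = 1, w = -4/3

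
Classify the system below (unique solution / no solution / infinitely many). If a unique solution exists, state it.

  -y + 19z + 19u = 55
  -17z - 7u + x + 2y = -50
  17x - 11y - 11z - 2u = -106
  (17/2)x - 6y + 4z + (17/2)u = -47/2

Row-reduce:
Swap R1 and R2.
R3 ← R3 − 17·R1.
R4 ← R4 − 17/2·R1.
R2 ← R2 / (-1).
R1 ← R1 − 2·R2.
R3 ← R3 + 45·R2.
R4 ← R4 + 23·R2.
R3 ← R3 / (-577).
R1 ← R1 − 21·R3.
R2 ← R2 + 19·R3.
R4 ← R4 + 577/2·R3.
Row 4 reduces to 0 = 2, a contradiction. The system is inconsistent.

no solution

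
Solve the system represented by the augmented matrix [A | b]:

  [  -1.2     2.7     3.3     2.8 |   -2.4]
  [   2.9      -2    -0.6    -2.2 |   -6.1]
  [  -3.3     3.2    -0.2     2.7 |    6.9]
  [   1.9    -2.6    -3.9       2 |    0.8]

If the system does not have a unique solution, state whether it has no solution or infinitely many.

Row-reduce the augmented matrix:
R1 ← R1 / (-6/5).
R2 ← R2 − 29/10·R1.
R3 ← R3 + 33/10·R1.
R4 ← R4 − 19/10·R1.
R2 ← R2 / (181/40).
R1 ← R1 + 9/4·R2.
R3 ← R3 + 169/40·R2.
R4 ← R4 − 67/40·R2.
R3 ← R3 / (-2162/905).
R1 ← R1 − 166/181·R3.
R2 ← R2 − 295/181·R3.
R4 ← R4 + 2543/1810·R3.
R4 ← R4 / (671407/129720).
R1 ← R1 + 2239/6486·R4.
R2 ← R2 − 6577/12972·R4.
R3 ← R3 − 3997/12972·R4.
Reading off the reduced rows gives x_1 = -3, x_2 = -1, x_3 = -1, x_4 = 0.

x_1 = -3, x_2 = -1, x_3 = -1, x_4 = 0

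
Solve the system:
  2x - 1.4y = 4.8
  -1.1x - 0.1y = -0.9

Row-reduce the augmented matrix:
R1 ← R1 / (2).
R2 ← R2 + 11/10·R1.
R2 ← R2 / (-87/100).
R1 ← R1 + 7/10·R2.
Reading off the reduced rows gives x = 1, y = -2.

x = 1, y = -2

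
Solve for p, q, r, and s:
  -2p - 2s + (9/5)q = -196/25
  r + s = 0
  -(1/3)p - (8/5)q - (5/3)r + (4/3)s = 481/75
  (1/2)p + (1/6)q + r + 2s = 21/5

p = 2, q = 6/5, r = -3, s = 3

Row-reduce the augmented matrix:
R1 ← R1 / (-2).
R3 ← R3 + 1/3·R1.
R4 ← R4 − 1/2·R1.
Swap R2 and R3.
R2 ← R2 / (-19/10).
R1 ← R1 + 9/10·R2.
R4 ← R4 − 37/60·R2.
R1 ← R1 − 15/19·R3.
R2 ← R2 − 50/57·R3.
R4 ← R4 − 157/342·R3.
R4 ← R4 / (541/342).
R1 ← R1 + 11/19·R4.
R2 ← R2 + 100/57·R4.
R3 ← R3 − 1·R4.
Reading off the reduced rows gives p = 2, q = 6/5, r = -3, s = 3.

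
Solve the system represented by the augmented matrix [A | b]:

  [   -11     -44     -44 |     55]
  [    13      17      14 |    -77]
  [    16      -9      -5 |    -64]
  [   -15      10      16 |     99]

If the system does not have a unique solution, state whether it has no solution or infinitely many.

x_1 = -5, x_2 = -4, x_3 = 4

Row-reduce the augmented matrix:
R1 ← R1 / (-11).
R2 ← R2 − 13·R1.
R3 ← R3 − 16·R1.
R4 ← R4 + 15·R1.
R2 ← R2 / (-35).
R1 ← R1 − 4·R2.
R3 ← R3 + 73·R2.
R4 ← R4 − 70·R2.
R3 ← R3 / (359/35).
R1 ← R1 + 12/35·R3.
R2 ← R2 − 38/35·R3.
R4 reduces to 0 = 0, so the extra equation is consistent.
Reading off the reduced rows gives x_1 = -5, x_2 = -4, x_3 = 4.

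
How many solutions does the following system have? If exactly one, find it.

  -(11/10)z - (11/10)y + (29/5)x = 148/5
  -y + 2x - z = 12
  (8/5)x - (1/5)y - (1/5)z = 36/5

no solution

Row-reduce:
R1 ← R1 / (29/5).
R2 ← R2 − 2·R1.
R3 ← R3 − 8/5·R1.
R2 ← R2 / (-18/29).
R1 ← R1 + 11/58·R2.
R3 ← R3 − 3/29·R2.
Row 3 reduces to 0 = -2/3, a contradiction. The system is inconsistent.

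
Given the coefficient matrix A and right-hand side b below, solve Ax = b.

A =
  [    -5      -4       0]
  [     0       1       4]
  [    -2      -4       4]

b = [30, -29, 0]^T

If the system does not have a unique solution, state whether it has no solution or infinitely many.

x_1 = -2, x_2 = -5, x_3 = -6

Row-reduce the augmented matrix:
R1 ← R1 / (-5).
R3 ← R3 + 2·R1.
R1 ← R1 − 4/5·R2.
R3 ← R3 + 12/5·R2.
R3 ← R3 / (68/5).
R1 ← R1 + 16/5·R3.
R2 ← R2 − 4·R3.
Reading off the reduced rows gives x_1 = -2, x_2 = -5, x_3 = -6.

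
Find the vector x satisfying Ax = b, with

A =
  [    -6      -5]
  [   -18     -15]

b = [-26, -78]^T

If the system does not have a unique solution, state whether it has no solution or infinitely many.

Row-reduce:
R1 ← R1 / (-6).
R2 ← R2 + 18·R1.
Rank is 1 with 2 unknowns, leaving x_2 free.

infinitely many solutions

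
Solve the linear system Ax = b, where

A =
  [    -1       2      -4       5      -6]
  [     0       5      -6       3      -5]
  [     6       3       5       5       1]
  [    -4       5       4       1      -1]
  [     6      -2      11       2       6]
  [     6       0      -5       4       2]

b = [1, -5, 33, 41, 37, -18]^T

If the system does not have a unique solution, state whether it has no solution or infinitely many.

no solution

Row-reduce:
R1 ← R1 / (-1).
R3 ← R3 − 6·R1.
R4 ← R4 + 4·R1.
R5 ← R5 − 6·R1.
R6 ← R6 − 6·R1.
R2 ← R2 / (5).
R1 ← R1 + 2·R2.
R3 ← R3 − 15·R2.
R4 ← R4 + 3·R2.
R5 ← R5 − 10·R2.
R6 ← R6 − 12·R2.
R3 ← R3 / (-1).
R1 ← R1 − 8/5·R3.
R2 ← R2 + 6/5·R3.
R4 ← R4 − 82/5·R3.
R5 ← R5 + 1·R3.
R6 ← R6 + 73/5·R3.
R4 ← R4 / (2046/5).
R1 ← R1 − 189/5·R4.
R2 ← R2 + 153/5·R4.
R3 ← R3 + 26·R4.
R6 ← R6 + 1764/5·R4.
Swap R5 and R6.
R5 ← R5 / (138/31).
R1 ← R1 − 14/31·R5.
R2 ← R2 + 1/31·R5.
R3 ← R3 − 40/93·R5.
R4 ← R4 + 70/93·R5.
Row 6 reduces to 0 = -1, a contradiction. The system is inconsistent.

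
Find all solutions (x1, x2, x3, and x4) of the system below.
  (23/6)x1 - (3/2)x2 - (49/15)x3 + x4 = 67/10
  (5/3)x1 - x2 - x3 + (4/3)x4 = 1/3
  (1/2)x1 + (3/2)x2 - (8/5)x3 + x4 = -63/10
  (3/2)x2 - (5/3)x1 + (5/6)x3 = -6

Row-reduce:
R1 ← R1 / (23/6).
R2 ← R2 − 5/3·R1.
R3 ← R3 − 1/2·R1.
R4 ← R4 + 5/3·R1.
R2 ← R2 / (-8/23).
R1 ← R1 + 9/23·R2.
R3 ← R3 − 39/23·R2.
R4 ← R4 − 39/46·R2.
R3 ← R3 / (7/8).
R1 ← R1 + 53/40·R3.
R2 ← R2 + 29/24·R3.
R4 ← R4 − 7/16·R3.
Row 4 reduces to 0 = 1/2, a contradiction. The system is inconsistent.

no solution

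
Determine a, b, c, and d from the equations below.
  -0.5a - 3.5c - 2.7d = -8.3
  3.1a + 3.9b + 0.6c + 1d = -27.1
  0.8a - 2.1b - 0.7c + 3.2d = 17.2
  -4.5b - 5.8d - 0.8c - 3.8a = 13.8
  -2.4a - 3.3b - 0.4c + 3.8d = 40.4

a = -5, b = -4, c = 0, d = 4

Row-reduce the augmented matrix:
R1 ← R1 / (-1/2).
R2 ← R2 − 31/10·R1.
R3 ← R3 − 4/5·R1.
R4 ← R4 + 19/5·R1.
R5 ← R5 + 12/5·R1.
R2 ← R2 / (39/10).
R3 ← R3 + 21/10·R2.
R4 ← R4 + 9/2·R2.
R5 ← R5 + 33/10·R2.
R3 ← R3 / (-1148/65).
R1 ← R1 − 7·R3.
R2 ← R2 + 211/39·R3.
R4 ← R4 − 189/130·R3.
R5 ← R5 + 189/130·R3.
R4 ← R4 / (-13879/3280).
R1 ← R1 − 2619/1640·R4.
R2 ← R2 + 1079/984·R4.
R3 ← R3 − 891/1640·R4.
R5 ← R5 − 13879/3280·R4.
R5 reduces to 0 = 0, so the extra equation is consistent.
Reading off the reduced rows gives a = -5, b = -4, c = 0, d = 4.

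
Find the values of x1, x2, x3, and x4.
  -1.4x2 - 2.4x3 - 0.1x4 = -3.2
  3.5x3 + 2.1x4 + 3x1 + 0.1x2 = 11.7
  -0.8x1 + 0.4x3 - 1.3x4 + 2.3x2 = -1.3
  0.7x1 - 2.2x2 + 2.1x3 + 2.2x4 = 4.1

x1 = 3, x2 = -1, x3 = 2, x4 = -2

Row-reduce the augmented matrix:
Swap R1 and R2.
R1 ← R1 / (3).
R3 ← R3 + 4/5·R1.
R4 ← R4 − 7/10·R1.
R2 ← R2 / (-7/5).
R1 ← R1 − 1/30·R2.
R3 ← R3 − 349/150·R2.
R4 ← R4 + 667/300·R2.
R3 ← R3 / (-1394/525).
R1 ← R1 − 233/210·R3.
R2 ← R2 − 12/7·R3.
R4 ← R4 − 10699/2100·R3.
R4 ← R4 / (14503/111520).
R1 ← R1 − 3557/11152·R4.
R2 ← R2 + 358/697·R4.
R3 ← R3 − 1903/5576·R4.
Reading off the reduced rows gives x1 = 3, x2 = -1, x3 = 2, x4 = -2.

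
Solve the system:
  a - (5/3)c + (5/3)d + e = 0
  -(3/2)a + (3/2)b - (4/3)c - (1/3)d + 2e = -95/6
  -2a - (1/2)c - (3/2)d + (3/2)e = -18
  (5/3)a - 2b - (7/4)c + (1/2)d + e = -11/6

Row-reduce:
R2 ← R2 + 3/2·R1.
R3 ← R3 + 2·R1.
R4 ← R4 − 5/3·R1.
R2 ← R2 / (3/2).
R4 ← R4 + 2·R2.
R3 ← R3 / (-23/6).
R1 ← R1 + 5/3·R3.
R2 ← R2 + 23/9·R3.
R4 ← R4 + 49/12·R3.
R4 ← R4 / (-1111/828).
R1 ← R1 − 20/23·R4.
R2 ← R2 − 2/9·R4.
R3 ← R3 + 11/23·R4.
Rank is 4 with 5 unknowns, leaving e free.

infinitely many solutions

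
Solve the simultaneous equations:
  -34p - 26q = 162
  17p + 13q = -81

Row-reduce:
R1 ← R1 / (-34).
R2 ← R2 − 17·R1.
Rank is 1 with 2 unknowns, leaving q free.

infinitely many solutions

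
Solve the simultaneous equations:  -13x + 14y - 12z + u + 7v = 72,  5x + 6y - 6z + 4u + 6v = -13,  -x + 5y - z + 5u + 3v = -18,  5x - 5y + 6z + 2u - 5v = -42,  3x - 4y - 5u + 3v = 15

no solution

Row-reduce:
R1 ← R1 / (-13).
R2 ← R2 − 5·R1.
R3 ← R3 + 1·R1.
R4 ← R4 − 5·R1.
R5 ← R5 − 3·R1.
R2 ← R2 / (148/13).
R1 ← R1 + 14/13·R2.
R3 ← R3 − 51/13·R2.
R4 ← R4 − 5/13·R2.
R5 ← R5 + 10/13·R2.
R3 ← R3 / (265/74).
R1 ← R1 + 3/37·R3.
R2 ← R2 + 69/74·R3.
R4 ← R4 − 129/74·R3.
R5 ← R5 + 129/37·R3.
R4 ← R4 / (61/106).
R1 ← R1 − 22/53·R4.
R2 ← R2 − 135/106·R4.
R3 ← R3 − 101/106·R4.
R5 ← R5 + 61/53·R4.
Row 5 reduces to 0 = 3, a contradiction. The system is inconsistent.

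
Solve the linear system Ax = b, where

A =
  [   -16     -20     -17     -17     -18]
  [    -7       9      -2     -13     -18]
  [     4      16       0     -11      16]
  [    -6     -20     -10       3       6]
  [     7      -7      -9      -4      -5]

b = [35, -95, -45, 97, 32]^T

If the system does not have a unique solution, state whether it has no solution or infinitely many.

Row-reduce the augmented matrix:
R1 ← R1 / (-16).
R2 ← R2 + 7·R1.
R3 ← R3 − 4·R1.
R4 ← R4 + 6·R1.
R5 ← R5 − 7·R1.
R2 ← R2 / (71/4).
R1 ← R1 − 5/4·R2.
R3 ← R3 − 11·R2.
R4 ← R4 + 25/2·R2.
R5 ← R5 + 63/4·R2.
R3 ← R3 / (-541/71).
R1 ← R1 − 193/284·R3.
R2 ← R2 − 87/284·R3.
R4 ← R4 − 29/142·R3.
R5 ← R5 + 1649/142·R3.
R4 ← R4 / (5563/1082).
R1 ← R1 − 869/2164·R4.
R2 ← R2 + 1705/2164·R4.
R3 ← R3 − 838/541·R4.
R5 ← R5 − 1747/1082·R4.
R5 ← R5 / (-282949/5563).
R1 ← R1 − 16395/5563·R5.
R2 ← R2 − 5999/5563·R5.
R3 ← R3 + 23194/5563·R5.
R4 ← R4 − 6596/5563·R5.
Reading off the reduced rows gives x_1 = 2, x_2 = -6, x_3 = 2, x_4 = -1, x_5 = 2.

x_1 = 2, x_2 = -6, x_3 = 2, x_4 = -1, x_5 = 2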